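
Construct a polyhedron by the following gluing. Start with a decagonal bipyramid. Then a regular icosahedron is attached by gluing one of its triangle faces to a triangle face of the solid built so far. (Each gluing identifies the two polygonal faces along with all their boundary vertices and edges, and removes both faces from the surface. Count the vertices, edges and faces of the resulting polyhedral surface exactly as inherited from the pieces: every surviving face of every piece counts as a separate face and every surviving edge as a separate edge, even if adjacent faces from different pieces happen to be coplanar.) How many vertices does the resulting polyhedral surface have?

21

A decagonal bipyramid: V=12, E=30, F=20.
Attach a regular icosahedron (V=12, E=30, F=20) along a 3-gon: merge 3 vertices and 3 edges, delete both glued faces → V=21, E=57, F=38.
Check: V − E + F = 21 − 57 + 38 = 2.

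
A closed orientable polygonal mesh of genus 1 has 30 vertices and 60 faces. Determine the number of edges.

For a closed orientable surface of genus 1, χ = 2 − 2·1 = 0.
E = V + F − (0) = 30 + 60 − (0) = 90.

90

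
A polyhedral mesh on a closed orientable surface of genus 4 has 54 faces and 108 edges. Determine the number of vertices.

48

For a closed orientable surface of genus 4, χ = 2 − 2·4 = -6.
V = -6 + E − F = -6 + 108 − 54 = 48.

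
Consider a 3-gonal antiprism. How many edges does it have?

12

An antiprism on an n-gon has two n-gon caps and 2n triangles: V = 2·3 = 6, E = 4·3 = 12, F = 2·3 + 2 = 8.
Check: V − E + F = 6 − 12 + 8 = 2.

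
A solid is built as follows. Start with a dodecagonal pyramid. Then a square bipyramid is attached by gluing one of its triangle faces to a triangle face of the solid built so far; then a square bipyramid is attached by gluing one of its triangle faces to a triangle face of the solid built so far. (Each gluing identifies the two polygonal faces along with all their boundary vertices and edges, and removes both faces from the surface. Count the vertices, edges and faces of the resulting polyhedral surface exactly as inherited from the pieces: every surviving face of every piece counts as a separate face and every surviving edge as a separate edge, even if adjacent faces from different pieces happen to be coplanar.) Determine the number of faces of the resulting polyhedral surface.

25

A dodecagonal pyramid: V=13, E=24, F=13.
Attach a square bipyramid (V=6, E=12, F=8) along a 3-gon: merge 3 vertices and 3 edges, delete both glued faces → V=16, E=33, F=19.
Attach a square bipyramid (V=6, E=12, F=8) along a 3-gon: merge 3 vertices and 3 edges, delete both glued faces → V=19, E=42, F=25.
Check: V − E + F = 19 − 42 + 25 = 2.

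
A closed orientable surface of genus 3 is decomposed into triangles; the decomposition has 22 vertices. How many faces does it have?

χ = 2 − 2·3 = -4, and every face is a triangle so 3F = 2E.
V − E + F = -4 with E = 3F/2 gives 22 − (3/2 − 1)·F = -4, so F = 52 and E = 78.

52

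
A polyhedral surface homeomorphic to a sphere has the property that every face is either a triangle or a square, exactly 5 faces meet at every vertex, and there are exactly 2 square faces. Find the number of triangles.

24

Let x be the number of triangles; then F = 2 + x.
Edge–face incidences: 2E = 4·2 + 3·x = 8 + 3x.
Every vertex has degree 5, so 5V = 2E.
Euler: V − E + F = 2 ⇒ (2E)/5 − E + (2 + x) = 2.
Multiply by 10: 2·(2E) − 5·(2E) + 10·(2 + x) = 20, i.e. 20 + 10x − 3·(8 + 3x) = 20.
Collecting terms: x − 4 = 20, so x = 24.
Then 2E = 8 + 3·24 = 80, so E = 40, V = 2E/5 = 16, F = 2 + 24 = 26.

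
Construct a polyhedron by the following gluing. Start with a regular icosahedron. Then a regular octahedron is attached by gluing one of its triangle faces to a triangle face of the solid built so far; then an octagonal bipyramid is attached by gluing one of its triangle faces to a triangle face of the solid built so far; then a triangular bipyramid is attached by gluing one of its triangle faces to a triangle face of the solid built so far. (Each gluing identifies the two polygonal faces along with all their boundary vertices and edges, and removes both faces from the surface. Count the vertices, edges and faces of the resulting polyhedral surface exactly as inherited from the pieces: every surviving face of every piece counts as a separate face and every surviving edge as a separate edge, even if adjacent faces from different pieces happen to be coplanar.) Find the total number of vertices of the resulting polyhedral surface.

A regular icosahedron: V=12, E=30, F=20.
Attach a regular octahedron (V=6, E=12, F=8) along a 3-gon: merge 3 vertices and 3 edges, delete both glued faces → V=15, E=39, F=26.
Attach an octagonal bipyramid (V=10, E=24, F=16) along a 3-gon: merge 3 vertices and 3 edges, delete both glued faces → V=22, E=60, F=40.
Attach a triangular bipyramid (V=5, E=9, F=6) along a 3-gon: merge 3 vertices and 3 edges, delete both glued faces → V=24, E=66, F=44.
Check: V − E + F = 24 − 66 + 44 = 2.

24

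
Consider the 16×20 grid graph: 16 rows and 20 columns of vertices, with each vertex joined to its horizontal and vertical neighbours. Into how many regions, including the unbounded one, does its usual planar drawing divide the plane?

286

The grid has V = 16·20 = 320 vertices and E = 16·19 + 20·15 = 604 edges.
F = 2 − V + E = 2 − 320 + 604 = 286.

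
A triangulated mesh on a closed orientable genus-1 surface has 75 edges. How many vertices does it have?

25

χ = 2 − 2·1 = 0, and every face is a triangle so 3F = 2E.
F = 2E/3 = 50. Then V = 0 + E − F = 0 + 75 − 50 = 25.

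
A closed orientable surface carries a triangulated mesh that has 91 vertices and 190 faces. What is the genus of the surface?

Every face is a triangle, so 2E = 3·190 = 570, giving E = 285.
χ = V − E + F = 91 − 285 + 190 = -4.
For a closed orientable surface χ = 2 − 2g, so g = (2 − (-4))/2 = 3.

3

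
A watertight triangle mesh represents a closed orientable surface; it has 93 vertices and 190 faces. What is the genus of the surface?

2

Every face is a triangle, so 2E = 3·190 = 570, giving E = 285.
χ = V − E + F = 93 − 285 + 190 = -2.
For a closed orientable surface χ = 2 − 2g, so g = (2 − (-2))/2 = 2.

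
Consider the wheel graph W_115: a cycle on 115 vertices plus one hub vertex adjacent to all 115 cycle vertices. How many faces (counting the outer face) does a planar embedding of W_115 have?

116

W_115 has V = 115 + 1 = 116 vertices and E = 2·115 = 230 edges.
By Euler's formula F = 2 − V + E = 2 − 116 + 230 = 116.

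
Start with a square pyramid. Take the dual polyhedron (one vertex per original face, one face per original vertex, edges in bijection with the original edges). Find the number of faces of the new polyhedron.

5

The base solid has V = 5, E = 8, F = 5.
The dual swaps V and F and preserves E: V′ = F = 5, E′ = E = 8, F′ = V = 5.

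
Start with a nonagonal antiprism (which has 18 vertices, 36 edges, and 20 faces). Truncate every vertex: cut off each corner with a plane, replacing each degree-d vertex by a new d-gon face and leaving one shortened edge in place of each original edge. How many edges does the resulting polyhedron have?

Truncation replaces each original edge-end by a new vertex, so V′ = 2E = 72.
Each original edge survives, and each old vertex of degree d contributes d new edges; summing degrees gives Σd = 2E, so E′ = E + 2E = 3E = 108.
Each original face survives and each original vertex becomes one new face: F′ = F + V = 38.

108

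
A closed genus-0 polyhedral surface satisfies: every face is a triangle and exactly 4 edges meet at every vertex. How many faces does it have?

8

Each face has 3 edges and each edge borders two faces, so 2E = 3F.
Each vertex has degree 4, so 4V = 2E and hence V = 3F/4.
Euler: V − E + F = 2 ⇒ (3F/4) − (3F/2) + F = 2.
Multiply by 8: (6 − 12 + 8)F = 16, i.e. 2F = 16.
So F = 8, E = 3·8/2 = 12, V = 3·8/4 = 6.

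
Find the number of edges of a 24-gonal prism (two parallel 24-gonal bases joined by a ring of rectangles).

72

A prism on an n-gon has two n-gon bases and n rectangular sides: V = 2·24 = 48, E = 3·24 = 72, F = 24 + 2 = 26.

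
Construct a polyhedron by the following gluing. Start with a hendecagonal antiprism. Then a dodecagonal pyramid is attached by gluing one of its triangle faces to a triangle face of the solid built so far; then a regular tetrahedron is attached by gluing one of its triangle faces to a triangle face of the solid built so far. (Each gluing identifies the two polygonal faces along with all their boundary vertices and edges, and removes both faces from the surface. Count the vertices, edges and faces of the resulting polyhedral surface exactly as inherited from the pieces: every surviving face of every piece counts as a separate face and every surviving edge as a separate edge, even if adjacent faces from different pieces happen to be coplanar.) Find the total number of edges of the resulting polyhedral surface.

A hendecagonal antiprism: V=22, E=44, F=24.
Attach a dodecagonal pyramid (V=13, E=24, F=13) along a 3-gon: merge 3 vertices and 3 edges, delete both glued faces → V=32, E=65, F=35.
Attach a regular tetrahedron (V=4, E=6, F=4) along a 3-gon: merge 3 vertices and 3 edges, delete both glued faces → V=33, E=68, F=37.
Check: V − E + F = 33 − 68 + 37 = 2.

68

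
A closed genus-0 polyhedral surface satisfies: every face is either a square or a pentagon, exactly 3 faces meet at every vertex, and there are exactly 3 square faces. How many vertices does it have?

Let x be the number of pentagons; then F = 3 + x.
Edge–face incidences: 2E = 4·3 + 5·x = 12 + 5x.
Every vertex has degree 3, so 3V = 2E.
Euler: V − E + F = 2 ⇒ (2E)/3 − E + (3 + x) = 2.
Multiply by 6: 2·(2E) − 3·(2E) + 6·(3 + x) = 12, i.e. 18 + 6x − (12 + 5x) = 12.
Collecting terms: x + 6 = 12, so x = 6.
Then 2E = 12 + 5·6 = 42, so E = 21, V = 2E/3 = 14, F = 3 + 6 = 9.

14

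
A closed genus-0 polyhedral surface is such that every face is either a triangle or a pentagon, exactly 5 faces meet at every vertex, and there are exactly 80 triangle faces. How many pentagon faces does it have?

Let x be the number of pentagons; then F = 80 + x.
Edge–face incidences: 2E = 3·80 + 5·x = 240 + 5x.
Every vertex has degree 5, so 5V = 2E.
Euler: V − E + F = 2 ⇒ (2E)/5 − E + (80 + x) = 2.
Multiply by 10: 2·(2E) − 5·(2E) + 10·(80 + x) = 20, i.e. 800 + 10x − 3·(240 + 5x) = 20.
Collecting terms: −5x + 80 = 20, so −5x = −60, so x = 12.
Then 2E = 240 + 5·12 = 300, so E = 150, V = 2E/5 = 60, F = 80 + 12 = 92.

12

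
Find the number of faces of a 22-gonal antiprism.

An antiprism on an n-gon has two n-gon caps and 2n triangles: V = 2·22 = 44, E = 4·22 = 88, F = 2·22 + 2 = 46.
Check: V − E + F = 44 − 88 + 46 = 2.

46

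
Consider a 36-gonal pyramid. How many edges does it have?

72

A pyramid on an n-gon base has one n-gon and n triangles: V = 36 + 1 = 37, E = 2·36 = 72, F = 36 + 1 = 37.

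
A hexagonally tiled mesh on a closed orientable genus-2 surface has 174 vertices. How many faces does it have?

χ = 2 − 2·2 = -2, and every face is a hexagon so 6F = 2E.
V − E + F = -2 with E = 6F/2 gives 174 − (6/2 − 1)·F = -2, so F = 88 and E = 264.

88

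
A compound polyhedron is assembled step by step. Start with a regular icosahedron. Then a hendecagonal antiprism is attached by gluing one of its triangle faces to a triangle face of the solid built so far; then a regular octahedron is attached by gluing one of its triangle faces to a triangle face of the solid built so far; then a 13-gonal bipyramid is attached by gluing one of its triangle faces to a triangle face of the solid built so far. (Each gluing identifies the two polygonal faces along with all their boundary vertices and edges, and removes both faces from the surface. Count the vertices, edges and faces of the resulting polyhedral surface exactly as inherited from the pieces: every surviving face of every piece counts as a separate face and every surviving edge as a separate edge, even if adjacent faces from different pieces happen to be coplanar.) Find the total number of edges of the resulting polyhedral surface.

A regular icosahedron: V=12, E=30, F=20.
Attach a hendecagonal antiprism (V=22, E=44, F=24) along a 3-gon: merge 3 vertices and 3 edges, delete both glued faces → V=31, E=71, F=42.
Attach a regular octahedron (V=6, E=12, F=8) along a 3-gon: merge 3 vertices and 3 edges, delete both glued faces → V=34, E=80, F=48.
Attach a 13-gonal bipyramid (V=15, E=39, F=26) along a 3-gon: merge 3 vertices and 3 edges, delete both glued faces → V=46, E=116, F=72.
Check: V − E + F = 46 − 116 + 72 = 2.

116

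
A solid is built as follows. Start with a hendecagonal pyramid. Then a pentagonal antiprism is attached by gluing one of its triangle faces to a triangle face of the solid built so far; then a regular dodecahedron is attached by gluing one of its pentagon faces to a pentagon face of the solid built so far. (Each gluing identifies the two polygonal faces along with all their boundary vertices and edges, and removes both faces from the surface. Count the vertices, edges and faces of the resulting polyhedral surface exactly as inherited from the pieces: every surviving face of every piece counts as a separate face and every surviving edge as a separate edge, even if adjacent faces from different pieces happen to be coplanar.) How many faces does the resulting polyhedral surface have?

32

A hendecagonal pyramid: V=12, E=22, F=12.
Attach a pentagonal antiprism (V=10, E=20, F=12) along a 3-gon: merge 3 vertices and 3 edges, delete both glued faces → V=19, E=39, F=22.
Attach a regular dodecahedron (V=20, E=30, F=12) along a 5-gon: merge 5 vertices and 5 edges, delete both glued faces → V=34, E=64, F=32.
Check: V − E + F = 34 − 64 + 32 = 2.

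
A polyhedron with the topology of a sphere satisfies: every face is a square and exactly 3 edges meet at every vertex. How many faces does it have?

Each face has 4 edges and each edge borders two faces, so 2E = 4F.
Each vertex has degree 3, so 3V = 2E and hence V = 4F/3.
Euler: V − E + F = 2 ⇒ (4F/3) − (4F/2) + F = 2.
Multiply by 6: (8 − 12 + 6)F = 12, i.e. 2F = 12.
So F = 6, E = 4·6/2 = 12, V = 4·6/3 = 8.

6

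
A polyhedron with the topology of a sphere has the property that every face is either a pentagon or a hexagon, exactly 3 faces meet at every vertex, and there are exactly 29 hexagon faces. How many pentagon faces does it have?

Let x be the number of pentagons; then F = 29 + x.
Edge–face incidences: 2E = 6·29 + 5·x = 174 + 5x.
Every vertex has degree 3, so 3V = 2E.
Euler: V − E + F = 2 ⇒ (2E)/3 − E + (29 + x) = 2.
Multiply by 6: 2·(2E) − 3·(2E) + 6·(29 + x) = 12, i.e. 174 + 6x − (174 + 5x) = 12.
Collecting terms: x = 12.
Then 2E = 174 + 5·12 = 234, so E = 117, V = 2E/3 = 78, F = 29 + 12 = 41.

12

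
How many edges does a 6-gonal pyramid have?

12

A pyramid on an n-gon base has one n-gon and n triangles: V = 6 + 1 = 7, E = 2·6 = 12, F = 6 + 1 = 7.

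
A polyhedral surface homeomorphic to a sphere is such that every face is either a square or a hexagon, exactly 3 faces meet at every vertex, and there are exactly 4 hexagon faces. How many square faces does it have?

Let x be the number of squares; then F = 4 + x.
Edge–face incidences: 2E = 6·4 + 4·x = 24 + 4x.
Every vertex has degree 3, so 3V = 2E.
Euler: V − E + F = 2 ⇒ (2E)/3 − E + (4 + x) = 2.
Multiply by 6: 2·(2E) − 3·(2E) + 6·(4 + x) = 12, i.e. 24 + 6x − (24 + 4x) = 12.
Collecting terms: 2x = 12, so x = 6.
Then 2E = 24 + 4·6 = 48, so E = 24, V = 2E/3 = 16, F = 4 + 6 = 10.

6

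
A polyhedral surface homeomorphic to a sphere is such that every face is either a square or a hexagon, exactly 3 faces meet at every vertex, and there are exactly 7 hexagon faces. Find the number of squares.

6

Let x be the number of squares; then F = 7 + x.
Edge–face incidences: 2E = 6·7 + 4·x = 42 + 4x.
Every vertex has degree 3, so 3V = 2E.
Euler: V − E + F = 2 ⇒ (2E)/3 − E + (7 + x) = 2.
Multiply by 6: 2·(2E) − 3·(2E) + 6·(7 + x) = 12, i.e. 42 + 6x − (42 + 4x) = 12.
Collecting terms: 2x = 12, so x = 6.
Then 2E = 42 + 4·6 = 66, so E = 33, V = 2E/3 = 22, F = 7 + 6 = 13.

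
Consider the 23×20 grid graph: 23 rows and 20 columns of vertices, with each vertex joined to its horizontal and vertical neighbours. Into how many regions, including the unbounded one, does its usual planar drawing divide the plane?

The grid has V = 23·20 = 460 vertices and E = 23·19 + 20·22 = 877 edges.
F = 2 − V + E = 2 − 460 + 877 = 419.

419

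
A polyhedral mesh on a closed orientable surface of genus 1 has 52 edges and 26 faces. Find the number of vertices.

26

For a closed orientable surface of genus 1, χ = 2 − 2·1 = 0.
V = 0 + E − F = 0 + 52 − 26 = 26.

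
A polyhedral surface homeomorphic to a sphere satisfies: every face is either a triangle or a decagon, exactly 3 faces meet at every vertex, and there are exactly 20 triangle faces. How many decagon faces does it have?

12

Let x be the number of decagons; then F = 20 + x.
Edge–face incidences: 2E = 3·20 + 10·x = 60 + 10x.
Every vertex has degree 3, so 3V = 2E.
Euler: V − E + F = 2 ⇒ (2E)/3 − E + (20 + x) = 2.
Multiply by 6: 2·(2E) − 3·(2E) + 6·(20 + x) = 12, i.e. 120 + 6x − (60 + 10x) = 12.
Collecting terms: −4x + 60 = 12, so −4x = −48, so x = 12.
Then 2E = 60 + 10·12 = 180, so E = 90, V = 2E/3 = 60, F = 20 + 12 = 32.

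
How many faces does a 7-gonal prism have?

A prism on an n-gon has two n-gon bases and n rectangular sides: V = 2·7 = 14, E = 3·7 = 21, F = 7 + 2 = 9.

9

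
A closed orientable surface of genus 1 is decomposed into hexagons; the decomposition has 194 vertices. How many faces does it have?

97

χ = 2 − 2·1 = 0, and every face is a hexagon so 6F = 2E.
V − E + F = 0 with E = 6F/2 gives 194 − (6/2 − 1)·F = 0, so F = 97 and E = 291.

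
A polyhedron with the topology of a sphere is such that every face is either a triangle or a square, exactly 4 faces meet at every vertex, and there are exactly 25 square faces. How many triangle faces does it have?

8

Let x be the number of triangles; then F = 25 + x.
Edge–face incidences: 2E = 4·25 + 3·x = 100 + 3x.
Every vertex has degree 4, so 4V = 2E.
Euler: V − E + F = 2 ⇒ (2E)/4 − E + (25 + x) = 2.
Multiply by 8: 2·(2E) − 4·(2E) + 8·(25 + x) = 16, i.e. 200 + 8x − 2·(100 + 3x) = 16.
Collecting terms: 2x = 16, so x = 8.
Then 2E = 100 + 3·8 = 124, so E = 62, V = 2E/4 = 31, F = 25 + 8 = 33.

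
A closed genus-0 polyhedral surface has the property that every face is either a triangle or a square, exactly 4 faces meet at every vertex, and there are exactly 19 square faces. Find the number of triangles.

8

Let x be the number of triangles; then F = 19 + x.
Edge–face incidences: 2E = 4·19 + 3·x = 76 + 3x.
Every vertex has degree 4, so 4V = 2E.
Euler: V − E + F = 2 ⇒ (2E)/4 − E + (19 + x) = 2.
Multiply by 8: 2·(2E) − 4·(2E) + 8·(19 + x) = 16, i.e. 152 + 8x − 2·(76 + 3x) = 16.
Collecting terms: 2x = 16, so x = 8.
Then 2E = 76 + 3·8 = 100, so E = 50, V = 2E/4 = 25, F = 19 + 8 = 27.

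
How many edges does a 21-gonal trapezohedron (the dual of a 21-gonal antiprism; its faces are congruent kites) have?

84

The n-trapezohedron (dual of the n-antiprism) has V = 2·21 + 2 = 44, E = 4·21 = 84, F = 2·21 = 42.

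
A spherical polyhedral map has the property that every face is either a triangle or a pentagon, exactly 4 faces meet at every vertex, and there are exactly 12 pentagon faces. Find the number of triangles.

Let x be the number of triangles; then F = 12 + x.
Edge–face incidences: 2E = 5·12 + 3·x = 60 + 3x.
Every vertex has degree 4, so 4V = 2E.
Euler: V − E + F = 2 ⇒ (2E)/4 − E + (12 + x) = 2.
Multiply by 8: 2·(2E) − 4·(2E) + 8·(12 + x) = 16, i.e. 96 + 8x − 2·(60 + 3x) = 16.
Collecting terms: 2x − 24 = 16, so 2x = 40, so x = 20.
Then 2E = 60 + 3·20 = 120, so E = 60, V = 2E/4 = 30, F = 12 + 20 = 32.

20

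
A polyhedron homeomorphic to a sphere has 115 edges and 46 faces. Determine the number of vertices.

Here V − E + F = 2.
V = 2 + E − F = 2 + 115 − 46 = 71.

71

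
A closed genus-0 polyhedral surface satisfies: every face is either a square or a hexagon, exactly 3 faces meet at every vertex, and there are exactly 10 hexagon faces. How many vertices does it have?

Let x be the number of squares; then F = 10 + x.
Edge–face incidences: 2E = 6·10 + 4·x = 60 + 4x.
Every vertex has degree 3, so 3V = 2E.
Euler: V − E + F = 2 ⇒ (2E)/3 − E + (10 + x) = 2.
Multiply by 6: 2·(2E) − 3·(2E) + 6·(10 + x) = 12, i.e. 60 + 6x − (60 + 4x) = 12.
Collecting terms: 2x = 12, so x = 6.
Then 2E = 60 + 4·6 = 84, so E = 42, V = 2E/3 = 28, F = 10 + 6 = 16.

28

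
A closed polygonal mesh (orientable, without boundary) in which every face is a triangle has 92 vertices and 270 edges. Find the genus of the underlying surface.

0

Every face is a triangle and each edge borders two faces, so 3F = 2·270, giving F = 180.
χ = V − E + F = 92 − 270 + 180 = 2.
For a closed orientable surface χ = 2 − 2g, so g = (2 − (2))/2 = 0.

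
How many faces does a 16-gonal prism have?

18

A prism on an n-gon has two n-gon bases and n rectangular sides: V = 2·16 = 32, E = 3·16 = 48, F = 16 + 2 = 18.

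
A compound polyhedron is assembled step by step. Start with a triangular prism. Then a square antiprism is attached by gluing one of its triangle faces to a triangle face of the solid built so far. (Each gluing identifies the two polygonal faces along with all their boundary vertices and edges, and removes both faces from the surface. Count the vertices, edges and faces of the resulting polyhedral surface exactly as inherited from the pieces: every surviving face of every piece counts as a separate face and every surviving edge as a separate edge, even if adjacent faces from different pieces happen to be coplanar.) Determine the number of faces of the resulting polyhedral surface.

A triangular prism: V=6, E=9, F=5.
Attach a square antiprism (V=8, E=16, F=10) along a 3-gon: merge 3 vertices and 3 edges, delete both glued faces → V=11, E=22, F=13.
Check: V − E + F = 11 − 22 + 13 = 2.

13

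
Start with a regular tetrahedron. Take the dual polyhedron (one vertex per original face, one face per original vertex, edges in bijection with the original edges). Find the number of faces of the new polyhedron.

4

The base solid has V = 4, E = 6, F = 4.
The dual swaps V and F and preserves E: V′ = F = 4, E′ = E = 6, F′ = V = 4.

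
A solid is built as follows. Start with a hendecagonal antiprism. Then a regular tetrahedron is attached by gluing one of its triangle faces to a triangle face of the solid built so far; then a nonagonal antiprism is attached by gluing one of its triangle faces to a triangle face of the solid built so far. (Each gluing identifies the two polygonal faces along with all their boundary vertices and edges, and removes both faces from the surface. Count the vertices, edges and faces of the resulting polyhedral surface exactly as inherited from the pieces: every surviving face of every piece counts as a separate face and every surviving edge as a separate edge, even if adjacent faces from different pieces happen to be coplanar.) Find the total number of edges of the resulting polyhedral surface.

80

A hendecagonal antiprism: V=22, E=44, F=24.
Attach a regular tetrahedron (V=4, E=6, F=4) along a 3-gon: merge 3 vertices and 3 edges, delete both glued faces → V=23, E=47, F=26.
Attach a nonagonal antiprism (V=18, E=36, F=20) along a 3-gon: merge 3 vertices and 3 edges, delete both glued faces → V=38, E=80, F=44.
Check: V − E + F = 38 − 80 + 44 = 2.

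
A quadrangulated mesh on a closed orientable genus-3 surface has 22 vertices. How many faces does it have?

χ = 2 − 2·3 = -4, and every face is a square so 4F = 2E.
V − E + F = -4 with E = 4F/2 gives 22 − (4/2 − 1)·F = -4, so F = 26 and E = 52.

26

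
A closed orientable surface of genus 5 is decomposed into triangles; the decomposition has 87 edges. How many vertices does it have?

21

χ = 2 − 2·5 = -8, and every face is a triangle so 3F = 2E.
F = 2E/3 = 58. Then V = -8 + E − F = -8 + 87 − 58 = 21.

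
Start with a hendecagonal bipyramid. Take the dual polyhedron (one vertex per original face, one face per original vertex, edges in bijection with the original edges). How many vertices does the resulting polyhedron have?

The base solid has V = 13, E = 33, F = 22.
The dual swaps V and F and preserves E: V′ = F = 22, E′ = E = 33, F′ = V = 13.

22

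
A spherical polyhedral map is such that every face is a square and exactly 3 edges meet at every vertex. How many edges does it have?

12

Each face has 4 edges and each edge borders two faces, so 2E = 4F.
Each vertex has degree 3, so 3V = 2E and hence V = 4F/3.
Euler: V − E + F = 2 ⇒ (4F/3) − (4F/2) + F = 2.
Multiply by 6: (8 − 12 + 6)F = 12, i.e. 2F = 12.
So F = 6, E = 4·6/2 = 12, V = 4·6/3 = 8.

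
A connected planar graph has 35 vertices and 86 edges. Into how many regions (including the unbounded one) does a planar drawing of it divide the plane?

53

Euler's formula for a connected plane graph: V − E + F = 2, so F = 2 − 35 + 86 = 53.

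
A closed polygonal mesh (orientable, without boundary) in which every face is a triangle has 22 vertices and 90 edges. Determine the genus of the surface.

Every face is a triangle and each edge borders two faces, so 3F = 2·90, giving F = 60.
χ = V − E + F = 22 − 90 + 60 = -8.
For a closed orientable surface χ = 2 − 2g, so g = (2 − (-8))/2 = 5.

5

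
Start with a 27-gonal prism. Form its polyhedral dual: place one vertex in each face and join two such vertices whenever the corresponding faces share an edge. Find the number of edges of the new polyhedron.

The base solid has V = 54, E = 81, F = 29.
The dual swaps V and F and preserves E: V′ = F = 29, E′ = E = 81, F′ = V = 54.

81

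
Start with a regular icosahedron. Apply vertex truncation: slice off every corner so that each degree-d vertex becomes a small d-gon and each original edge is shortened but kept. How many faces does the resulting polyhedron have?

32

The base solid has V = 12, E = 30, F = 20.
Truncation replaces each original edge-end by a new vertex, so V′ = 2E = 60.
Each original edge survives, and each old vertex of degree d contributes d new edges; summing degrees gives Σd = 2E, so E′ = E + 2E = 3E = 90.
Each original face survives and each original vertex becomes one new face: F′ = F + V = 32.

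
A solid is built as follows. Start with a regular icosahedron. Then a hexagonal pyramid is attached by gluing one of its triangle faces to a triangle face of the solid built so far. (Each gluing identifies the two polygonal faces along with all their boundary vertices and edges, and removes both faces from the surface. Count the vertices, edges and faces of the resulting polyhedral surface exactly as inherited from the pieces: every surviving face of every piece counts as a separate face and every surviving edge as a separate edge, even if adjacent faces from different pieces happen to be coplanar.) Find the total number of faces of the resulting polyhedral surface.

A regular icosahedron: V=12, E=30, F=20.
Attach a hexagonal pyramid (V=7, E=12, F=7) along a 3-gon: merge 3 vertices and 3 edges, delete both glued faces → V=16, E=39, F=25.
Check: V − E + F = 16 − 39 + 25 = 2.

25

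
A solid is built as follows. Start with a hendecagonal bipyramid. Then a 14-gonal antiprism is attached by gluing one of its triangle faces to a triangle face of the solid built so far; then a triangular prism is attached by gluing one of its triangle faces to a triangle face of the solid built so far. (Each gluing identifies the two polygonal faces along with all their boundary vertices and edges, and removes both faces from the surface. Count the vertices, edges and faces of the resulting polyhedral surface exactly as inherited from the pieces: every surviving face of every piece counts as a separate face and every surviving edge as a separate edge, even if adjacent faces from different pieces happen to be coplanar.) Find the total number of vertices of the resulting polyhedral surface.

A hendecagonal bipyramid: V=13, E=33, F=22.
Attach a 14-gonal antiprism (V=28, E=56, F=30) along a 3-gon: merge 3 vertices and 3 edges, delete both glued faces → V=38, E=86, F=50.
Attach a triangular prism (V=6, E=9, F=5) along a 3-gon: merge 3 vertices and 3 edges, delete both glued faces → V=41, E=92, F=53.
Check: V − E + F = 41 − 92 + 53 = 2.

41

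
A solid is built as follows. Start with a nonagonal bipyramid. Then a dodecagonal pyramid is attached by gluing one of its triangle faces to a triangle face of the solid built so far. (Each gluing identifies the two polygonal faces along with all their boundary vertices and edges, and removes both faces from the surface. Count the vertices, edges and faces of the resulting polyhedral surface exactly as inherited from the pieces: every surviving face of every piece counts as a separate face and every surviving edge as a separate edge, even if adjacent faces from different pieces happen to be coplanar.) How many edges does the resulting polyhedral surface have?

A nonagonal bipyramid: V=11, E=27, F=18.
Attach a dodecagonal pyramid (V=13, E=24, F=13) along a 3-gon: merge 3 vertices and 3 edges, delete both glued faces → V=21, E=48, F=29.
Check: V − E + F = 21 − 48 + 29 = 2.

48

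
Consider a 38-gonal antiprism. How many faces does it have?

78

An antiprism on an n-gon has two n-gon caps and 2n triangles: V = 2·38 = 76, E = 4·38 = 152, F = 2·38 + 2 = 78.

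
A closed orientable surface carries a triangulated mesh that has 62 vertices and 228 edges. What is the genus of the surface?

Every face is a triangle and each edge borders two faces, so 3F = 2·228, giving F = 152.
χ = V − E + F = 62 − 228 + 152 = -14.
For a closed orientable surface χ = 2 − 2g, so g = (2 − (-14))/2 = 8.

8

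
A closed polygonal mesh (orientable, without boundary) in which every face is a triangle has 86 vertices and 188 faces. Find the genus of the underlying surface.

Every face is a triangle, so 2E = 3·188 = 564, giving E = 282.
χ = V − E + F = 86 − 282 + 188 = -8.
For a closed orientable surface χ = 2 − 2g, so g = (2 − (-8))/2 = 5.

5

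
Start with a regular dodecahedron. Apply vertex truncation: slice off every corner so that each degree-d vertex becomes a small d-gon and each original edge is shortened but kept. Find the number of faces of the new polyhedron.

32

The base solid has V = 20, E = 30, F = 12.
Truncation replaces each original edge-end by a new vertex, so V′ = 2E = 60.
Each original edge survives, and each old vertex of degree d contributes d new edges; summing degrees gives Σd = 2E, so E′ = E + 2E = 3E = 90.
Each original face survives and each original vertex becomes one new face: F′ = F + V = 32.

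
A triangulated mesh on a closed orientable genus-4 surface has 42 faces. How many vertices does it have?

15

χ = 2 − 2·4 = -6, and every face is a triangle so 3F = 2E.
E = 3·42/2 = 63. Then V = -6 + E − F = -6 + 63 − 42 = 15.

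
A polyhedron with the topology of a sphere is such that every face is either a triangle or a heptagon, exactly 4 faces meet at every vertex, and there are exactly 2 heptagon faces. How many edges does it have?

28

Let x be the number of triangles; then F = 2 + x.
Edge–face incidences: 2E = 7·2 + 3·x = 14 + 3x.
Every vertex has degree 4, so 4V = 2E.
Euler: V − E + F = 2 ⇒ (2E)/4 − E + (2 + x) = 2.
Multiply by 8: 2·(2E) − 4·(2E) + 8·(2 + x) = 16, i.e. 16 + 8x − 2·(14 + 3x) = 16.
Collecting terms: 2x − 12 = 16, so 2x = 28, so x = 14.
Then 2E = 14 + 3·14 = 56, so E = 28, V = 2E/4 = 14, F = 2 + 14 = 16.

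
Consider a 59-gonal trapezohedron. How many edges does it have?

236

The n-trapezohedron (dual of the n-antiprism) has V = 2·59 + 2 = 120, E = 4·59 = 236, F = 2·59 = 118.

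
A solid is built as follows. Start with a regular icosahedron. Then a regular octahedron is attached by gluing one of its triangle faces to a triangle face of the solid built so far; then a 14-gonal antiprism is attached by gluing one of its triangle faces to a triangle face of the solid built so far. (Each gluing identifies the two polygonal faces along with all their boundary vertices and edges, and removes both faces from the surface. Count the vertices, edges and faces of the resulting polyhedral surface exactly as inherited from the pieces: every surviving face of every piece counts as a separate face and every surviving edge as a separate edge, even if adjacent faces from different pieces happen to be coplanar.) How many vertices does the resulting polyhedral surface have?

A regular icosahedron: V=12, E=30, F=20.
Attach a regular octahedron (V=6, E=12, F=8) along a 3-gon: merge 3 vertices and 3 edges, delete both glued faces → V=15, E=39, F=26.
Attach a 14-gonal antiprism (V=28, E=56, F=30) along a 3-gon: merge 3 vertices and 3 edges, delete both glued faces → V=40, E=92, F=54.
Check: V − E + F = 40 − 92 + 54 = 2.

40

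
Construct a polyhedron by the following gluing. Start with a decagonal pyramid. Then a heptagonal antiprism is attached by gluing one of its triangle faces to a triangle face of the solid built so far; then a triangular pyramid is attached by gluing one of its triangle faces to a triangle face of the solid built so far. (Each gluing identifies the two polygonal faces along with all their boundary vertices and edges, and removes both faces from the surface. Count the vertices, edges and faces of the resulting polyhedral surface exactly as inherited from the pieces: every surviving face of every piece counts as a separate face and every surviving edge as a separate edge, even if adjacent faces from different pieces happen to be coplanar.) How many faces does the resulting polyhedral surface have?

27

A decagonal pyramid: V=11, E=20, F=11.
Attach a heptagonal antiprism (V=14, E=28, F=16) along a 3-gon: merge 3 vertices and 3 edges, delete both glued faces → V=22, E=45, F=25.
Attach a triangular pyramid (V=4, E=6, F=4) along a 3-gon: merge 3 vertices and 3 edges, delete both glued faces → V=23, E=48, F=27.
Check: V − E + F = 23 − 48 + 27 = 2.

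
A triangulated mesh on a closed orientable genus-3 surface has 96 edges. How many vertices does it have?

χ = 2 − 2·3 = -4, and every face is a triangle so 3F = 2E.
F = 2E/3 = 64. Then V = -4 + E − F = -4 + 96 − 64 = 28.

28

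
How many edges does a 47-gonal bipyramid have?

141

A bipyramid over an n-gon has 2n triangular faces and n + 2 vertices: V = 47 + 2 = 49, E = 3·47 = 141, F = 2·47 = 94.
Check: V − E + F = 49 − 141 + 94 = 2.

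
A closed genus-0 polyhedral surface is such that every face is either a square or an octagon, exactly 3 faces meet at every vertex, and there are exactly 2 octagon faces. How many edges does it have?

Let x be the number of squares; then F = 2 + x.
Edge–face incidences: 2E = 8·2 + 4·x = 16 + 4x.
Every vertex has degree 3, so 3V = 2E.
Euler: V − E + F = 2 ⇒ (2E)/3 − E + (2 + x) = 2.
Multiply by 6: 2·(2E) − 3·(2E) + 6·(2 + x) = 12, i.e. 12 + 6x − (16 + 4x) = 12.
Collecting terms: 2x − 4 = 12, so 2x = 16, so x = 8.
Then 2E = 16 + 4·8 = 48, so E = 24, V = 2E/3 = 16, F = 2 + 8 = 10.

24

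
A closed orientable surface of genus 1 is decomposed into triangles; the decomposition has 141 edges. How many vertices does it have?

47

χ = 2 − 2·1 = 0, and every face is a triangle so 3F = 2E.
F = 2E/3 = 94. Then V = 0 + E − F = 0 + 141 − 94 = 47.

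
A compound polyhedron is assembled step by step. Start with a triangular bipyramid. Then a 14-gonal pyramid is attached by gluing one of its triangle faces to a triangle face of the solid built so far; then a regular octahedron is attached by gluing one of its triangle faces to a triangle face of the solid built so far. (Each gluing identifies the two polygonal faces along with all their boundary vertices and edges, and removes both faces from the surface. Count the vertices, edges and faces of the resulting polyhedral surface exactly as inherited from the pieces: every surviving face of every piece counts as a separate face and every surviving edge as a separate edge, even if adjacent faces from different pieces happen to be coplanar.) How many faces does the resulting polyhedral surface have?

25

A triangular bipyramid: V=5, E=9, F=6.
Attach a 14-gonal pyramid (V=15, E=28, F=15) along a 3-gon: merge 3 vertices and 3 edges, delete both glued faces → V=17, E=34, F=19.
Attach a regular octahedron (V=6, E=12, F=8) along a 3-gon: merge 3 vertices and 3 edges, delete both glued faces → V=20, E=43, F=25.
Check: V − E + F = 20 − 43 + 25 = 2.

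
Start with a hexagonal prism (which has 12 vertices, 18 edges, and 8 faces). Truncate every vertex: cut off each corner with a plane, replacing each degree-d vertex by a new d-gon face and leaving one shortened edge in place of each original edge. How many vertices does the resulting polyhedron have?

36

Truncation replaces each original edge-end by a new vertex, so V′ = 2E = 36.
Each original edge survives, and each old vertex of degree d contributes d new edges; summing degrees gives Σd = 2E, so E′ = E + 2E = 3E = 54.
Each original face survives and each original vertex becomes one new face: F′ = F + V = 20.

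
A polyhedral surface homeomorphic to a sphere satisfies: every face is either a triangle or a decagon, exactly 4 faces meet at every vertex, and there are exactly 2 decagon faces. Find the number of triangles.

20

Let x be the number of triangles; then F = 2 + x.
Edge–face incidences: 2E = 10·2 + 3·x = 20 + 3x.
Every vertex has degree 4, so 4V = 2E.
Euler: V − E + F = 2 ⇒ (2E)/4 − E + (2 + x) = 2.
Multiply by 8: 2·(2E) − 4·(2E) + 8·(2 + x) = 16, i.e. 16 + 8x − 2·(20 + 3x) = 16.
Collecting terms: 2x − 24 = 16, so 2x = 40, so x = 20.
Then 2E = 20 + 3·20 = 80, so E = 40, V = 2E/4 = 20, F = 2 + 20 = 22.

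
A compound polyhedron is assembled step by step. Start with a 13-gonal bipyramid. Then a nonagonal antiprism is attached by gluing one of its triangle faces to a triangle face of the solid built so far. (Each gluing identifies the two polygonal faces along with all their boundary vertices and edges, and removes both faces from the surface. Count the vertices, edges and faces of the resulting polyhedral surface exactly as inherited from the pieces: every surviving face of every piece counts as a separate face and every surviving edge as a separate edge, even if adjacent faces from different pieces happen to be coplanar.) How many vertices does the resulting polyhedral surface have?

A 13-gonal bipyramid: V=15, E=39, F=26.
Attach a nonagonal antiprism (V=18, E=36, F=20) along a 3-gon: merge 3 vertices and 3 edges, delete both glued faces → V=30, E=72, F=44.
Check: V − E + F = 30 − 72 + 44 = 2.

30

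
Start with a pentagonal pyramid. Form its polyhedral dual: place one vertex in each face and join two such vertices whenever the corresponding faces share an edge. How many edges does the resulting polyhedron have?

10

The base solid has V = 6, E = 10, F = 6.
The dual swaps V and F and preserves E: V′ = F = 6, E′ = E = 10, F′ = V = 6.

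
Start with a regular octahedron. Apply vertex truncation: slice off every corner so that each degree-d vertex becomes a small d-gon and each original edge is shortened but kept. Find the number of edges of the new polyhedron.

The base solid has V = 6, E = 12, F = 8.
Truncation replaces each original edge-end by a new vertex, so V′ = 2E = 24.
Each original edge survives, and each old vertex of degree d contributes d new edges; summing degrees gives Σd = 2E, so E′ = E + 2E = 3E = 36.
Each original face survives and each original vertex becomes one new face: F′ = F + V = 14.

36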